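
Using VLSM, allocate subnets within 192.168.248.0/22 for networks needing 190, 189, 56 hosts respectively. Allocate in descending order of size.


190 hosts -> /24 (254 usable): 192.168.248.0/24
189 hosts -> /24 (254 usable): 192.168.249.0/24
56 hosts -> /26 (62 usable): 192.168.250.0/26
Allocation: 192.168.248.0/24 (190 hosts, 254 usable); 192.168.249.0/24 (189 hosts, 254 usable); 192.168.250.0/26 (56 hosts, 62 usable)


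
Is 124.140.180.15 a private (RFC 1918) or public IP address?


RFC 1918 private ranges:
  10.0.0.0/8 (10.0.0.0 - 10.255.255.255)
  172.16.0.0/12 (172.16.0.0 - 172.31.255.255)
  192.168.0.0/16 (192.168.0.0 - 192.168.255.255)
Public (not in any RFC 1918 range)


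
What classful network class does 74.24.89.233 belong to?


First octet: 74
Binary: 01001010
0xxxxxxx -> Class A (1-126)
Class A, default mask 255.0.0.0 (/8)


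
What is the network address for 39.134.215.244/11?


IP:   00100111.10000110.11010111.11110100
Mask: 11111111.11100000.00000000.00000000
AND operation:
Net:  00100111.10000000.00000000.00000000
Network: 39.128.0.0/11


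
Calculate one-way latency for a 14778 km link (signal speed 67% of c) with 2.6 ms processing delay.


Speed = 0.67 * 3e5 km/s = 201000 km/s
Propagation delay = 14778 / 201000 = 0.0735 s = 73.5224 ms
Processing delay = 2.6 ms
Total one-way latency = 76.1224 ms


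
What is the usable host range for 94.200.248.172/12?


Network: 94.192.0.0
Broadcast: 94.207.255.255
First usable = network + 1
Last usable = broadcast - 1
Range: 94.192.0.1 to 94.207.255.254


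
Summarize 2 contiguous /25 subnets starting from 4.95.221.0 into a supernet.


Original prefix: /25
Number of subnets: 2 = 2^1
New prefix = 25 - 1 = 24
Supernet: 4.95.221.0/24


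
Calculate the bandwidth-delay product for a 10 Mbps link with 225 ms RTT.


BDP = bandwidth * RTT
= 10 Mbps * 225 ms
= 10 * 1e6 * 225 / 1000 bits
= 2250000 bits
= 281250 bytes
= 274.6582 KB
BDP = 2250000 bits (281250 bytes)


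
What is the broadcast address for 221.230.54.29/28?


Network: 221.230.54.16/28
Host bits = 4
Set all host bits to 1:
Broadcast: 221.230.54.31


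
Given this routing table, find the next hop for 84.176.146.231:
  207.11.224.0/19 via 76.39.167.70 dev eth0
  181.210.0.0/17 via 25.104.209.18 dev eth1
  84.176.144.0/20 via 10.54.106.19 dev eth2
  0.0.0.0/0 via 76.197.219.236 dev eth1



Longest prefix match for 84.176.146.231:
  /19 207.11.224.0: no
  /17 181.210.0.0: no
  /20 84.176.144.0: MATCH
  /0 0.0.0.0: MATCH
Selected: next-hop 10.54.106.19 via eth2 (matched /20)


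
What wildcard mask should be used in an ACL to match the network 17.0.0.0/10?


Subnet mask: 255.192.0.0
Wildcard = 255.255.255.255 - subnet mask
255 - 255 = 0
255 - 192 = 63
255 - 0 = 255
255 - 0 = 255
Wildcard: 0.63.255.255


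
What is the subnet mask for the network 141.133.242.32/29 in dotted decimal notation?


/29 means 29 network bits, 3 host bits
Binary: 11111111111111111111111111111000
Mask: 255.255.255.248


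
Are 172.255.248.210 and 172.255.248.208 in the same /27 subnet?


Mask: 255.255.255.224
172.255.248.210 AND mask = 172.255.248.192
172.255.248.208 AND mask = 172.255.248.192
Yes, same subnet (172.255.248.192)


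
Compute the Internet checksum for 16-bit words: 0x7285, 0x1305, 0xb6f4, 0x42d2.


Sum all words (with carry folding):
+ 0x7285 = 0x7285
+ 0x1305 = 0x858a
+ 0xb6f4 = 0x3c7f
+ 0x42d2 = 0x7f51
One's complement: ~0x7f51
Checksum = 0x80ae


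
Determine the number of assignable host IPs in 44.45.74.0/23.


Host bits = 32 - 23 = 9
Total addresses = 2^9 = 512
Usable = total - 2 (network and broadcast)
Usable hosts: 510


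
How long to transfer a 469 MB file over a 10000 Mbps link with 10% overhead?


Effective throughput = 10000 * (1 - 10/100) = 9000 Mbps
File size in Mb = 469 * 8 = 3752 Mb
Time = 3752 / 9000
Time = 0.4169 seconds


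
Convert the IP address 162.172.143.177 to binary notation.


162 = 10100010
172 = 10101100
143 = 10001111
177 = 10110001
Binary: 10100010.10101100.10001111.10110001


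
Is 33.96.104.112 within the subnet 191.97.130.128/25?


Subnet network: 191.97.130.128
Test IP AND mask: 33.96.104.0
No, 33.96.104.112 is not in 191.97.130.128/25


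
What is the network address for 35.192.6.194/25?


IP:   00100011.11000000.00000110.11000010
Mask: 11111111.11111111.11111111.10000000
AND operation:
Net:  00100011.11000000.00000110.10000000
Network: 35.192.6.128/25


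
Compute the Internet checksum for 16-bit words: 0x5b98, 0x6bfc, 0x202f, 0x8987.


Sum all words (with carry folding):
+ 0x5b98 = 0x5b98
+ 0x6bfc = 0xc794
+ 0x202f = 0xe7c3
+ 0x8987 = 0x714b
One's complement: ~0x714b
Checksum = 0x8eb4


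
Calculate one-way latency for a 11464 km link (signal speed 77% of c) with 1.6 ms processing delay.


Speed = 0.77 * 3e5 km/s = 231000 km/s
Propagation delay = 11464 / 231000 = 0.0496 s = 49.6277 ms
Processing delay = 1.6 ms
Total one-way latency = 51.2277 ms


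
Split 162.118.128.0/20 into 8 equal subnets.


New prefix = 20 + 3 = 23
Each subnet has 512 addresses
  162.118.128.0/23
  162.118.130.0/23
  162.118.132.0/23
  162.118.134.0/23
  162.118.136.0/23
  162.118.138.0/23
  162.118.140.0/23
  162.118.142.0/23
Subnets: 162.118.128.0/23, 162.118.130.0/23, 162.118.132.0/23, 162.118.134.0/23, 162.118.136.0/23, 162.118.138.0/23, 162.118.140.0/23, 162.118.142.0/23


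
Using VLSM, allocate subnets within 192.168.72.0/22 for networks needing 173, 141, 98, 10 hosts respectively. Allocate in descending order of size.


173 hosts -> /24 (254 usable): 192.168.72.0/24
141 hosts -> /24 (254 usable): 192.168.73.0/24
98 hosts -> /25 (126 usable): 192.168.74.0/25
10 hosts -> /28 (14 usable): 192.168.74.128/28
Allocation: 192.168.72.0/24 (173 hosts, 254 usable); 192.168.73.0/24 (141 hosts, 254 usable); 192.168.74.0/25 (98 hosts, 126 usable); 192.168.74.128/28 (10 hosts, 14 usable)


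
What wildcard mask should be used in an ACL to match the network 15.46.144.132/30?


Subnet mask: 255.255.255.252
Wildcard = 255.255.255.255 - subnet mask
255 - 255 = 0
255 - 255 = 0
255 - 255 = 0
255 - 252 = 3
Wildcard: 0.0.0.3


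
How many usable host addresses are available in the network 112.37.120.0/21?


Host bits = 32 - 21 = 11
Total addresses = 2^11 = 2048
Usable = total - 2 (network and broadcast)
Usable hosts: 2046


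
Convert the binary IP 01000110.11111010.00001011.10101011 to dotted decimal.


01000110 = 70
11111010 = 250
00001011 = 11
10101011 = 171
IP: 70.250.11.171


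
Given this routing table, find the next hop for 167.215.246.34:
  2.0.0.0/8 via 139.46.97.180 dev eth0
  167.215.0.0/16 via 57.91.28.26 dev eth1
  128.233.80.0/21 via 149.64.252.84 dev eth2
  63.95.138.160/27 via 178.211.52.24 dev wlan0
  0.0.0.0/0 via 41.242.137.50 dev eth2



Longest prefix match for 167.215.246.34:
  /8 2.0.0.0: no
  /16 167.215.0.0: MATCH
  /21 128.233.80.0: no
  /27 63.95.138.160: no
  /0 0.0.0.0: MATCH
Selected: next-hop 57.91.28.26 via eth1 (matched /16)


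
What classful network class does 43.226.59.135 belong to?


First octet: 43
Binary: 00101011
0xxxxxxx -> Class A (1-126)
Class A, default mask 255.0.0.0 (/8)


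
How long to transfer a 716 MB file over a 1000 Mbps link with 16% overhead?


Effective throughput = 1000 * (1 - 16/100) = 840 Mbps
File size in Mb = 716 * 8 = 5728 Mb
Time = 5728 / 840
Time = 6.819 seconds


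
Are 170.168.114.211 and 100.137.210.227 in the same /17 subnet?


Mask: 255.255.128.0
170.168.114.211 AND mask = 170.168.0.0
100.137.210.227 AND mask = 100.137.128.0
No, different subnets (170.168.0.0 vs 100.137.128.0)


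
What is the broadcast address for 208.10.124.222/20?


Network: 208.10.112.0/20
Host bits = 12
Set all host bits to 1:
Broadcast: 208.10.127.255


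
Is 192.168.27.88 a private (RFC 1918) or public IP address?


RFC 1918 private ranges:
  10.0.0.0/8 (10.0.0.0 - 10.255.255.255)
  172.16.0.0/12 (172.16.0.0 - 172.31.255.255)
  192.168.0.0/16 (192.168.0.0 - 192.168.255.255)
Private (in 192.168.0.0/16)


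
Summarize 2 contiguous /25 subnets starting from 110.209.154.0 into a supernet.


Original prefix: /25
Number of subnets: 2 = 2^1
New prefix = 25 - 1 = 24
Supernet: 110.209.154.0/24


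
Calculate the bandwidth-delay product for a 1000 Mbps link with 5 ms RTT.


BDP = bandwidth * RTT
= 1000 Mbps * 5 ms
= 1000 * 1e6 * 5 / 1000 bits
= 5000000 bits
= 625000 bytes
= 610.3516 KB
BDP = 5000000 bits (625000 bytes)


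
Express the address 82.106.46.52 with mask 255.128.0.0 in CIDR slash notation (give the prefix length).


Binary: 11111111.10000000.00000000.00000000
Count leading 1s
Prefix: /9


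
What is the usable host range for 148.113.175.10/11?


Network: 148.96.0.0
Broadcast: 148.127.255.255
First usable = network + 1
Last usable = broadcast - 1
Range: 148.96.0.1 to 148.127.255.254


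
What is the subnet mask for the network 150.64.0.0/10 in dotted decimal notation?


/10 means 10 network bits, 22 host bits
Binary: 11111111110000000000000000000000
Mask: 255.192.0.0


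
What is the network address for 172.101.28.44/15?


IP:   10101100.01100101.00011100.00101100
Mask: 11111111.11111110.00000000.00000000
AND operation:
Net:  10101100.01100100.00000000.00000000
Network: 172.100.0.0/15


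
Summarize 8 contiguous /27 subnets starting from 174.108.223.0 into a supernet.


Original prefix: /27
Number of subnets: 8 = 2^3
New prefix = 27 - 3 = 24
Supernet: 174.108.223.0/24


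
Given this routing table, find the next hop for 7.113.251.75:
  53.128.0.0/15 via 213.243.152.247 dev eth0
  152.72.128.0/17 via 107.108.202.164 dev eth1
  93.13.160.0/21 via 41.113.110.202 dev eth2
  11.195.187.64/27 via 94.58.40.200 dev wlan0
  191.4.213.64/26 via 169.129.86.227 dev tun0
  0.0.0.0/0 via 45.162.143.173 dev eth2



Longest prefix match for 7.113.251.75:
  /15 53.128.0.0: no
  /17 152.72.128.0: no
  /21 93.13.160.0: no
  /27 11.195.187.64: no
  /26 191.4.213.64: no
  /0 0.0.0.0: MATCH
Selected: next-hop 45.162.143.173 via eth2 (matched /0)


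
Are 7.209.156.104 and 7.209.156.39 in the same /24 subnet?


Mask: 255.255.255.0
7.209.156.104 AND mask = 7.209.156.0
7.209.156.39 AND mask = 7.209.156.0
Yes, same subnet (7.209.156.0)


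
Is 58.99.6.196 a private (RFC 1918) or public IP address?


RFC 1918 private ranges:
  10.0.0.0/8 (10.0.0.0 - 10.255.255.255)
  172.16.0.0/12 (172.16.0.0 - 172.31.255.255)
  192.168.0.0/16 (192.168.0.0 - 192.168.255.255)
Public (not in any RFC 1918 range)


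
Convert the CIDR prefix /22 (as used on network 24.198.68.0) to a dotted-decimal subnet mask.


/22 means 22 network bits, 10 host bits
Binary: 11111111111111111111110000000000
Mask: 255.255.252.0


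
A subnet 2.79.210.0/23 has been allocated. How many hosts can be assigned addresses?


Host bits = 32 - 23 = 9
Total addresses = 2^9 = 512
Usable = total - 2 (network and broadcast)
Usable hosts: 510


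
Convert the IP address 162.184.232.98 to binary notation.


162 = 10100010
184 = 10111000
232 = 11101000
98 = 01100010
Binary: 10100010.10111000.11101000.01100010


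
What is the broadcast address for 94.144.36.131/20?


Network: 94.144.32.0/20
Host bits = 12
Set all host bits to 1:
Broadcast: 94.144.47.255


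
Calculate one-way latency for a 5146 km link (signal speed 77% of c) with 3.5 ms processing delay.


Speed = 0.77 * 3e5 km/s = 231000 km/s
Propagation delay = 5146 / 231000 = 0.0223 s = 22.2771 ms
Processing delay = 3.5 ms
Total one-way latency = 25.7771 ms


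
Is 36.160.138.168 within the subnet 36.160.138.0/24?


Subnet network: 36.160.138.0
Test IP AND mask: 36.160.138.0
Yes, 36.160.138.168 is in 36.160.138.0/24


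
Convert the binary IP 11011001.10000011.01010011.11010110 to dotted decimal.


11011001 = 217
10000011 = 131
01010011 = 83
11010110 = 214
IP: 217.131.83.214


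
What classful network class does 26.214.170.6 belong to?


First octet: 26
Binary: 00011010
0xxxxxxx -> Class A (1-126)
Class A, default mask 255.0.0.0 (/8)


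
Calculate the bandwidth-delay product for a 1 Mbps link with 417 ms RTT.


BDP = bandwidth * RTT
= 1 Mbps * 417 ms
= 1 * 1e6 * 417 / 1000 bits
= 417000 bits
= 52125 bytes
= 50.9033 KB
BDP = 417000 bits (52125 bytes)


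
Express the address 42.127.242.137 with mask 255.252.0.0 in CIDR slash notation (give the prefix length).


Binary: 11111111.11111100.00000000.00000000
Count leading 1s
Prefix: /14


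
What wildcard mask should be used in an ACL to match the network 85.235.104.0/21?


Subnet mask: 255.255.248.0
Wildcard = 255.255.255.255 - subnet mask
255 - 255 = 0
255 - 255 = 0
255 - 248 = 7
255 - 0 = 255
Wildcard: 0.0.7.255


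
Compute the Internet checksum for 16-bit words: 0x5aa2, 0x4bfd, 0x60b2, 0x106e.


Sum all words (with carry folding):
+ 0x5aa2 = 0x5aa2
+ 0x4bfd = 0xa69f
+ 0x60b2 = 0x0752
+ 0x106e = 0x17c0
One's complement: ~0x17c0
Checksum = 0xe83f


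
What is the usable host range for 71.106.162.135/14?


Network: 71.104.0.0
Broadcast: 71.107.255.255
First usable = network + 1
Last usable = broadcast - 1
Range: 71.104.0.1 to 71.107.255.254


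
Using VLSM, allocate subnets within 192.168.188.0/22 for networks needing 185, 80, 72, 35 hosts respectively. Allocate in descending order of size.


185 hosts -> /24 (254 usable): 192.168.188.0/24
80 hosts -> /25 (126 usable): 192.168.189.0/25
72 hosts -> /25 (126 usable): 192.168.189.128/25
35 hosts -> /26 (62 usable): 192.168.190.0/26
Allocation: 192.168.188.0/24 (185 hosts, 254 usable); 192.168.189.0/25 (80 hosts, 126 usable); 192.168.189.128/25 (72 hosts, 126 usable); 192.168.190.0/26 (35 hosts, 62 usable)


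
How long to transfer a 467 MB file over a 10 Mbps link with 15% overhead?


Effective throughput = 10 * (1 - 15/100) = 8.5 Mbps
File size in Mb = 467 * 8 = 3736 Mb
Time = 3736 / 8.5
Time = 439.5294 seconds


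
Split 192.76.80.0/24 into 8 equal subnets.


New prefix = 24 + 3 = 27
Each subnet has 32 addresses
  192.76.80.0/27
  192.76.80.32/27
  192.76.80.64/27
  192.76.80.96/27
  192.76.80.128/27
  192.76.80.160/27
  192.76.80.192/27
  192.76.80.224/27
Subnets: 192.76.80.0/27, 192.76.80.32/27, 192.76.80.64/27, 192.76.80.96/27, 192.76.80.128/27, 192.76.80.160/27, 192.76.80.192/27, 192.76.80.224/27


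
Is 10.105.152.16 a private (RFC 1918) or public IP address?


RFC 1918 private ranges:
  10.0.0.0/8 (10.0.0.0 - 10.255.255.255)
  172.16.0.0/12 (172.16.0.0 - 172.31.255.255)
  192.168.0.0/16 (192.168.0.0 - 192.168.255.255)
Private (in 10.0.0.0/8)


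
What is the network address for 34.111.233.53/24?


IP:   00100010.01101111.11101001.00110101
Mask: 11111111.11111111.11111111.00000000
AND operation:
Net:  00100010.01101111.11101001.00000000
Network: 34.111.233.0/24


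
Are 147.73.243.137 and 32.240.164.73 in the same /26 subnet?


Mask: 255.255.255.192
147.73.243.137 AND mask = 147.73.243.128
32.240.164.73 AND mask = 32.240.164.64
No, different subnets (147.73.243.128 vs 32.240.164.64)


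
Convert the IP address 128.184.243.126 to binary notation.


128 = 10000000
184 = 10111000
243 = 11110011
126 = 01111110
Binary: 10000000.10111000.11110011.01111110


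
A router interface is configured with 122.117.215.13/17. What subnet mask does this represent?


/17 means 17 network bits, 15 host bits
Binary: 11111111111111111000000000000000
Mask: 255.255.128.0


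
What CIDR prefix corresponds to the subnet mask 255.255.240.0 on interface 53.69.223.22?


Binary: 11111111.11111111.11110000.00000000
Count leading 1s
Prefix: /20


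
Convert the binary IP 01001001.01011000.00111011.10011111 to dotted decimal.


01001001 = 73
01011000 = 88
00111011 = 59
10011111 = 159
IP: 73.88.59.159


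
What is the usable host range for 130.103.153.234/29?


Network: 130.103.153.232
Broadcast: 130.103.153.239
First usable = network + 1
Last usable = broadcast - 1
Range: 130.103.153.233 to 130.103.153.238


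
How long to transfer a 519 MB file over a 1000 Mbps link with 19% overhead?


Effective throughput = 1000 * (1 - 19/100) = 810 Mbps
File size in Mb = 519 * 8 = 4152 Mb
Time = 4152 / 810
Time = 5.1259 seconds


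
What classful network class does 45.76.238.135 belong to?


First octet: 45
Binary: 00101101
0xxxxxxx -> Class A (1-126)
Class A, default mask 255.0.0.0 (/8)


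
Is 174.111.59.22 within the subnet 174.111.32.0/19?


Subnet network: 174.111.32.0
Test IP AND mask: 174.111.32.0
Yes, 174.111.59.22 is in 174.111.32.0/19


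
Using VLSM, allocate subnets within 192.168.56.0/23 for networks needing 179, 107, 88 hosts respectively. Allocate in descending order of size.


179 hosts -> /24 (254 usable): 192.168.56.0/24
107 hosts -> /25 (126 usable): 192.168.57.0/25
88 hosts -> /25 (126 usable): 192.168.57.128/25
Allocation: 192.168.56.0/24 (179 hosts, 254 usable); 192.168.57.0/25 (107 hosts, 126 usable); 192.168.57.128/25 (88 hosts, 126 usable)


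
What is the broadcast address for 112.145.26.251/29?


Network: 112.145.26.248/29
Host bits = 3
Set all host bits to 1:
Broadcast: 112.145.26.255


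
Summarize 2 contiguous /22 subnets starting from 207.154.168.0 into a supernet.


Original prefix: /22
Number of subnets: 2 = 2^1
New prefix = 22 - 1 = 21
Supernet: 207.154.168.0/21


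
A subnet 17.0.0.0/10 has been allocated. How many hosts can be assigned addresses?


Host bits = 32 - 10 = 22
Total addresses = 2^22 = 4194304
Usable = total - 2 (network and broadcast)
Usable hosts: 4194302


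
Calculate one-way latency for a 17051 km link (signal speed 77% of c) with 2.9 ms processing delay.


Speed = 0.77 * 3e5 km/s = 231000 km/s
Propagation delay = 17051 / 231000 = 0.0738 s = 73.8139 ms
Processing delay = 2.9 ms
Total one-way latency = 76.7139 ms


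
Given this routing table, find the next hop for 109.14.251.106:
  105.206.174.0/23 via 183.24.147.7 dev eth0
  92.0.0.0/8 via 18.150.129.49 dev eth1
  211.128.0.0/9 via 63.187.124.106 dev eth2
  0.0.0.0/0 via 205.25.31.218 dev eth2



Longest prefix match for 109.14.251.106:
  /23 105.206.174.0: no
  /8 92.0.0.0: no
  /9 211.128.0.0: no
  /0 0.0.0.0: MATCH
Selected: next-hop 205.25.31.218 via eth2 (matched /0)


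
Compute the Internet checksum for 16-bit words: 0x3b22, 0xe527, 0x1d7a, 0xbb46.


Sum all words (with carry folding):
+ 0x3b22 = 0x3b22
+ 0xe527 = 0x204a
+ 0x1d7a = 0x3dc4
+ 0xbb46 = 0xf90a
One's complement: ~0xf90a
Checksum = 0x06f5


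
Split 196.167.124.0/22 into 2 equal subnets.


New prefix = 22 + 1 = 23
Each subnet has 512 addresses
  196.167.124.0/23
  196.167.126.0/23
Subnets: 196.167.124.0/23, 196.167.126.0/23


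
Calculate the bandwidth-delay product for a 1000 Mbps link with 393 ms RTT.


BDP = bandwidth * RTT
= 1000 Mbps * 393 ms
= 1000 * 1e6 * 393 / 1000 bits
= 393000000 bits
= 49125000 bytes
= 47973.6328 KB
BDP = 393000000 bits (49125000 bytes)


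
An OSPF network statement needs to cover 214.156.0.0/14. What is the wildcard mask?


Subnet mask: 255.252.0.0
Wildcard = 255.255.255.255 - subnet mask
255 - 255 = 0
255 - 252 = 3
255 - 0 = 255
255 - 0 = 255
Wildcard: 0.3.255.255


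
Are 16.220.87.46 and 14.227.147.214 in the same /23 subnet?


Mask: 255.255.254.0
16.220.87.46 AND mask = 16.220.86.0
14.227.147.214 AND mask = 14.227.146.0
No, different subnets (16.220.86.0 vs 14.227.146.0)


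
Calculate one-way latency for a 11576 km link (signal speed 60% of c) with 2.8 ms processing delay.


Speed = 0.6 * 3e5 km/s = 180000 km/s
Propagation delay = 11576 / 180000 = 0.0643 s = 64.3111 ms
Processing delay = 2.8 ms
Total one-way latency = 67.1111 ms


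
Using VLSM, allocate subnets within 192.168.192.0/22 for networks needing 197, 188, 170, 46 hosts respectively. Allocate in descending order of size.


197 hosts -> /24 (254 usable): 192.168.192.0/24
188 hosts -> /24 (254 usable): 192.168.193.0/24
170 hosts -> /24 (254 usable): 192.168.194.0/24
46 hosts -> /26 (62 usable): 192.168.195.0/26
Allocation: 192.168.192.0/24 (197 hosts, 254 usable); 192.168.193.0/24 (188 hosts, 254 usable); 192.168.194.0/24 (170 hosts, 254 usable); 192.168.195.0/26 (46 hosts, 62 usable)


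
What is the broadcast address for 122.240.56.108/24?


Network: 122.240.56.0/24
Host bits = 8
Set all host bits to 1:
Broadcast: 122.240.56.255


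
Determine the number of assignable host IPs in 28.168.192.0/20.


Host bits = 32 - 20 = 12
Total addresses = 2^12 = 4096
Usable = total - 2 (network and broadcast)
Usable hosts: 4094


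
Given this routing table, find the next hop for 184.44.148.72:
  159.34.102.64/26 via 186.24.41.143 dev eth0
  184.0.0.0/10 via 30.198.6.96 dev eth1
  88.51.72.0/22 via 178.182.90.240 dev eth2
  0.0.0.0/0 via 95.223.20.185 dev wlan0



Longest prefix match for 184.44.148.72:
  /26 159.34.102.64: no
  /10 184.0.0.0: MATCH
  /22 88.51.72.0: no
  /0 0.0.0.0: MATCH
Selected: next-hop 30.198.6.96 via eth1 (matched /10)


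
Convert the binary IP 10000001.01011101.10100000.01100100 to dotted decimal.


10000001 = 129
01011101 = 93
10100000 = 160
01100100 = 100
IP: 129.93.160.100


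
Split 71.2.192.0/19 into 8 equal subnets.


New prefix = 19 + 3 = 22
Each subnet has 1024 addresses
  71.2.192.0/22
  71.2.196.0/22
  71.2.200.0/22
  71.2.204.0/22
  71.2.208.0/22
  71.2.212.0/22
  71.2.216.0/22
  71.2.220.0/22
Subnets: 71.2.192.0/22, 71.2.196.0/22, 71.2.200.0/22, 71.2.204.0/22, 71.2.208.0/22, 71.2.212.0/22, 71.2.216.0/22, 71.2.220.0/22


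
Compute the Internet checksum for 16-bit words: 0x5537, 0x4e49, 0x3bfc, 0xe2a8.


Sum all words (with carry folding):
+ 0x5537 = 0x5537
+ 0x4e49 = 0xa380
+ 0x3bfc = 0xdf7c
+ 0xe2a8 = 0xc225
One's complement: ~0xc225
Checksum = 0x3dda


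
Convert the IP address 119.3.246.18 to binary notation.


119 = 01110111
3 = 00000011
246 = 11110110
18 = 00010010
Binary: 01110111.00000011.11110110.00010010


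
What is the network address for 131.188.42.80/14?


IP:   10000011.10111100.00101010.01010000
Mask: 11111111.11111100.00000000.00000000
AND operation:
Net:  10000011.10111100.00000000.00000000
Network: 131.188.0.0/14


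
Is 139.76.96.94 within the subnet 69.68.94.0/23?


Subnet network: 69.68.94.0
Test IP AND mask: 139.76.96.0
No, 139.76.96.94 is not in 69.68.94.0/23


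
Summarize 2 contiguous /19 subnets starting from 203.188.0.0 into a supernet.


Original prefix: /19
Number of subnets: 2 = 2^1
New prefix = 19 - 1 = 18
Supernet: 203.188.0.0/18


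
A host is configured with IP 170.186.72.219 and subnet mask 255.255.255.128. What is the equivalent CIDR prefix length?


Binary: 11111111.11111111.11111111.10000000
Count leading 1s
Prefix: /25


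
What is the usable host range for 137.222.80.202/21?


Network: 137.222.80.0
Broadcast: 137.222.87.255
First usable = network + 1
Last usable = broadcast - 1
Range: 137.222.80.1 to 137.222.87.254


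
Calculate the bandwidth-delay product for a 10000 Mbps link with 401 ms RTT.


BDP = bandwidth * RTT
= 10000 Mbps * 401 ms
= 10000 * 1e6 * 401 / 1000 bits
= 4010000000 bits
= 501250000 bytes
= 489501.9531 KB
BDP = 4010000000 bits (501250000 bytes)


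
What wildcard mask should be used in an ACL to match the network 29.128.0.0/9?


Subnet mask: 255.128.0.0
Wildcard = 255.255.255.255 - subnet mask
255 - 255 = 0
255 - 128 = 127
255 - 0 = 255
255 - 0 = 255
Wildcard: 0.127.255.255


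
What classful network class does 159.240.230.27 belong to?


First octet: 159
Binary: 10011111
10xxxxxx -> Class B (128-191)
Class B, default mask 255.255.0.0 (/16)


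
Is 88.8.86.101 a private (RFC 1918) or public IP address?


RFC 1918 private ranges:
  10.0.0.0/8 (10.0.0.0 - 10.255.255.255)
  172.16.0.0/12 (172.16.0.0 - 172.31.255.255)
  192.168.0.0/16 (192.168.0.0 - 192.168.255.255)
Public (not in any RFC 1918 range)


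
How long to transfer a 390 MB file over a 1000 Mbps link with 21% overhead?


Effective throughput = 1000 * (1 - 21/100) = 790 Mbps
File size in Mb = 390 * 8 = 3120 Mb
Time = 3120 / 790
Time = 3.9494 seconds


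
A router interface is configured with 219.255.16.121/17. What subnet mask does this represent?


/17 means 17 network bits, 15 host bits
Binary: 11111111111111111000000000000000
Mask: 255.255.128.0


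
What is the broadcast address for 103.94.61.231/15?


Network: 103.94.0.0/15
Host bits = 17
Set all host bits to 1:
Broadcast: 103.95.255.255


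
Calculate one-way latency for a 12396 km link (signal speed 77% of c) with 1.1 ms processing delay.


Speed = 0.77 * 3e5 km/s = 231000 km/s
Propagation delay = 12396 / 231000 = 0.0537 s = 53.6623 ms
Processing delay = 1.1 ms
Total one-way latency = 54.7623 ms


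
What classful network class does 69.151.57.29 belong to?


First octet: 69
Binary: 01000101
0xxxxxxx -> Class A (1-126)
Class A, default mask 255.0.0.0 (/8)


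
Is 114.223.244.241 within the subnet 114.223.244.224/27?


Subnet network: 114.223.244.224
Test IP AND mask: 114.223.244.224
Yes, 114.223.244.241 is in 114.223.244.224/27


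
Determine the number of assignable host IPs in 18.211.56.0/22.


Host bits = 32 - 22 = 10
Total addresses = 2^10 = 1024
Usable = total - 2 (network and broadcast)
Usable hosts: 1022


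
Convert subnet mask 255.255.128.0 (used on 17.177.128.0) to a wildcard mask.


Subnet mask: 255.255.128.0
Wildcard = 255.255.255.255 - subnet mask
255 - 255 = 0
255 - 255 = 0
255 - 128 = 127
255 - 0 = 255
Wildcard: 0.0.127.255


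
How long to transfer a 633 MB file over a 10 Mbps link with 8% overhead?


Effective throughput = 10 * (1 - 8/100) = 9.2 Mbps
File size in Mb = 633 * 8 = 5064 Mb
Time = 5064 / 9.2
Time = 550.4348 seconds


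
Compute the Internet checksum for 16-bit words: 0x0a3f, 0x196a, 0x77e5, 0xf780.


Sum all words (with carry folding):
+ 0x0a3f = 0x0a3f
+ 0x196a = 0x23a9
+ 0x77e5 = 0x9b8e
+ 0xf780 = 0x930f
One's complement: ~0x930f
Checksum = 0x6cf0


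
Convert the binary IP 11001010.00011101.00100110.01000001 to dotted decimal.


11001010 = 202
00011101 = 29
00100110 = 38
01000001 = 65
IP: 202.29.38.65


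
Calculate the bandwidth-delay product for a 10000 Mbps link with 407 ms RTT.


BDP = bandwidth * RTT
= 10000 Mbps * 407 ms
= 10000 * 1e6 * 407 / 1000 bits
= 4070000000 bits
= 508750000 bytes
= 496826.1719 KB
BDP = 4070000000 bits (508750000 bytes)


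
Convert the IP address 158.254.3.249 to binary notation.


158 = 10011110
254 = 11111110
3 = 00000011
249 = 11111001
Binary: 10011110.11111110.00000011.11111001


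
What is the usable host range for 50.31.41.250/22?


Network: 50.31.40.0
Broadcast: 50.31.43.255
First usable = network + 1
Last usable = broadcast - 1
Range: 50.31.40.1 to 50.31.43.254


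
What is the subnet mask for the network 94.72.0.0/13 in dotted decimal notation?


/13 means 13 network bits, 19 host bits
Binary: 11111111111110000000000000000000
Mask: 255.248.0.0


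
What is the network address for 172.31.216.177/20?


IP:   10101100.00011111.11011000.10110001
Mask: 11111111.11111111.11110000.00000000
AND operation:
Net:  10101100.00011111.11010000.00000000
Network: 172.31.208.0/20


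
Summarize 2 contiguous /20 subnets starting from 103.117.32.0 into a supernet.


Original prefix: /20
Number of subnets: 2 = 2^1
New prefix = 20 - 1 = 19
Supernet: 103.117.32.0/19


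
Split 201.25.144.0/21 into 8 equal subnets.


New prefix = 21 + 3 = 24
Each subnet has 256 addresses
  201.25.144.0/24
  201.25.145.0/24
  201.25.146.0/24
  201.25.147.0/24
  201.25.148.0/24
  201.25.149.0/24
  201.25.150.0/24
  201.25.151.0/24
Subnets: 201.25.144.0/24, 201.25.145.0/24, 201.25.146.0/24, 201.25.147.0/24, 201.25.148.0/24, 201.25.149.0/24, 201.25.150.0/24, 201.25.151.0/24


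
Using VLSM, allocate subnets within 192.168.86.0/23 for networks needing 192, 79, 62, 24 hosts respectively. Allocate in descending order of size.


192 hosts -> /24 (254 usable): 192.168.86.0/24
79 hosts -> /25 (126 usable): 192.168.87.0/25
62 hosts -> /26 (62 usable): 192.168.87.128/26
24 hosts -> /27 (30 usable): 192.168.87.192/27
Allocation: 192.168.86.0/24 (192 hosts, 254 usable); 192.168.87.0/25 (79 hosts, 126 usable); 192.168.87.128/26 (62 hosts, 62 usable); 192.168.87.192/27 (24 hosts, 30 usable)


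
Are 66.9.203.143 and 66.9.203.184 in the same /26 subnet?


Mask: 255.255.255.192
66.9.203.143 AND mask = 66.9.203.128
66.9.203.184 AND mask = 66.9.203.128
Yes, same subnet (66.9.203.128)


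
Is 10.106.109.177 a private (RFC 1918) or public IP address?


RFC 1918 private ranges:
  10.0.0.0/8 (10.0.0.0 - 10.255.255.255)
  172.16.0.0/12 (172.16.0.0 - 172.31.255.255)
  192.168.0.0/16 (192.168.0.0 - 192.168.255.255)
Private (in 10.0.0.0/8)


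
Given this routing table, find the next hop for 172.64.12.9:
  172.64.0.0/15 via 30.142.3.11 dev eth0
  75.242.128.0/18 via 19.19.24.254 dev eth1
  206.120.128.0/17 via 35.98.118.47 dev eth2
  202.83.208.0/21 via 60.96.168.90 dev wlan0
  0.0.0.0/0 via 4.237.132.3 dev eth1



Longest prefix match for 172.64.12.9:
  /15 172.64.0.0: MATCH
  /18 75.242.128.0: no
  /17 206.120.128.0: no
  /21 202.83.208.0: no
  /0 0.0.0.0: MATCH
Selected: next-hop 30.142.3.11 via eth0 (matched /15)


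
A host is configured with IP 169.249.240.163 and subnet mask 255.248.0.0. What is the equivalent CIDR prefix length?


Binary: 11111111.11111000.00000000.00000000
Count leading 1s
Prefix: /13


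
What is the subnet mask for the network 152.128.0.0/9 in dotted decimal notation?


/9 means 9 network bits, 23 host bits
Binary: 11111111100000000000000000000000
Mask: 255.128.0.0


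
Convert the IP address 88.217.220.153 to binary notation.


88 = 01011000
217 = 11011001
220 = 11011100
153 = 10011001
Binary: 01011000.11011001.11011100.10011001


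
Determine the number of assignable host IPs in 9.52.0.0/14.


Host bits = 32 - 14 = 18
Total addresses = 2^18 = 262144
Usable = total - 2 (network and broadcast)
Usable hosts: 262142


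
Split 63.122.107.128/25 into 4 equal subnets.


New prefix = 25 + 2 = 27
Each subnet has 32 addresses
  63.122.107.128/27
  63.122.107.160/27
  63.122.107.192/27
  63.122.107.224/27
Subnets: 63.122.107.128/27, 63.122.107.160/27, 63.122.107.192/27, 63.122.107.224/27


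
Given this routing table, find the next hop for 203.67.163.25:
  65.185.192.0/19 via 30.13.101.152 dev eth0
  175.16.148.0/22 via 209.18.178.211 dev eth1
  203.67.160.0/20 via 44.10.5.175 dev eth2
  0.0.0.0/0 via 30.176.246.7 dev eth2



Longest prefix match for 203.67.163.25:
  /19 65.185.192.0: no
  /22 175.16.148.0: no
  /20 203.67.160.0: MATCH
  /0 0.0.0.0: MATCH
Selected: next-hop 44.10.5.175 via eth2 (matched /20)


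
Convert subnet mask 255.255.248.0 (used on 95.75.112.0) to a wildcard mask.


Subnet mask: 255.255.248.0
Wildcard = 255.255.255.255 - subnet mask
255 - 255 = 0
255 - 255 = 0
255 - 248 = 7
255 - 0 = 255
Wildcard: 0.0.7.255


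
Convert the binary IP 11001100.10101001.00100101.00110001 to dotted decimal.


11001100 = 204
10101001 = 169
00100101 = 37
00110001 = 49
IP: 204.169.37.49


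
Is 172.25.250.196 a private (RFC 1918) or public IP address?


RFC 1918 private ranges:
  10.0.0.0/8 (10.0.0.0 - 10.255.255.255)
  172.16.0.0/12 (172.16.0.0 - 172.31.255.255)
  192.168.0.0/16 (192.168.0.0 - 192.168.255.255)
Private (in 172.16.0.0/12)


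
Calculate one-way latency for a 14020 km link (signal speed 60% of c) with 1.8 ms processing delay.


Speed = 0.6 * 3e5 km/s = 180000 km/s
Propagation delay = 14020 / 180000 = 0.0779 s = 77.8889 ms
Processing delay = 1.8 ms
Total one-way latency = 79.6889 ms


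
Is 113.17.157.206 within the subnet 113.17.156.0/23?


Subnet network: 113.17.156.0
Test IP AND mask: 113.17.156.0
Yes, 113.17.157.206 is in 113.17.156.0/23


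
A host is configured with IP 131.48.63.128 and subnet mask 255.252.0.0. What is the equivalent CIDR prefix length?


Binary: 11111111.11111100.00000000.00000000
Count leading 1s
Prefix: /14


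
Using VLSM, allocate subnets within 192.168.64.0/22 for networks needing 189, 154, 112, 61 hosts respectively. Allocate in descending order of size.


189 hosts -> /24 (254 usable): 192.168.64.0/24
154 hosts -> /24 (254 usable): 192.168.65.0/24
112 hosts -> /25 (126 usable): 192.168.66.0/25
61 hosts -> /26 (62 usable): 192.168.66.128/26
Allocation: 192.168.64.0/24 (189 hosts, 254 usable); 192.168.65.0/24 (154 hosts, 254 usable); 192.168.66.0/25 (112 hosts, 126 usable); 192.168.66.128/26 (61 hosts, 62 usable)


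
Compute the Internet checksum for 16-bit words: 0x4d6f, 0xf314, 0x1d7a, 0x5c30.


Sum all words (with carry folding):
+ 0x4d6f = 0x4d6f
+ 0xf314 = 0x4084
+ 0x1d7a = 0x5dfe
+ 0x5c30 = 0xba2e
One's complement: ~0xba2e
Checksum = 0x45d1


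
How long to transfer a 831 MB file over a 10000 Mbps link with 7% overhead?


Effective throughput = 10000 * (1 - 7/100) = 9300 Mbps
File size in Mb = 831 * 8 = 6648 Mb
Time = 6648 / 9300
Time = 0.7148 seconds


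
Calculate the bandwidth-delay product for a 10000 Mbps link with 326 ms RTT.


BDP = bandwidth * RTT
= 10000 Mbps * 326 ms
= 10000 * 1e6 * 326 / 1000 bits
= 3260000000 bits
= 407500000 bytes
= 397949.2188 KB
BDP = 3260000000 bits (407500000 bytes)


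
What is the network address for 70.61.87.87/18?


IP:   01000110.00111101.01010111.01010111
Mask: 11111111.11111111.11000000.00000000
AND operation:
Net:  01000110.00111101.01000000.00000000
Network: 70.61.64.0/18


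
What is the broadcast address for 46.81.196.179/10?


Network: 46.64.0.0/10
Host bits = 22
Set all host bits to 1:
Broadcast: 46.127.255.255


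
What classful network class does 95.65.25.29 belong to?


First octet: 95
Binary: 01011111
0xxxxxxx -> Class A (1-126)
Class A, default mask 255.0.0.0 (/8)


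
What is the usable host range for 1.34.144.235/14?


Network: 1.32.0.0
Broadcast: 1.35.255.255
First usable = network + 1
Last usable = broadcast - 1
Range: 1.32.0.1 to 1.35.255.254


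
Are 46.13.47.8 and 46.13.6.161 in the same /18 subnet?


Mask: 255.255.192.0
46.13.47.8 AND mask = 46.13.0.0
46.13.6.161 AND mask = 46.13.0.0
Yes, same subnet (46.13.0.0)


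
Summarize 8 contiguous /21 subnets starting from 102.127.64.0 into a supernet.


Original prefix: /21
Number of subnets: 8 = 2^3
New prefix = 21 - 3 = 18
Supernet: 102.127.64.0/18


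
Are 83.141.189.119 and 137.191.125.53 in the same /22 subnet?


Mask: 255.255.252.0
83.141.189.119 AND mask = 83.141.188.0
137.191.125.53 AND mask = 137.191.124.0
No, different subnets (83.141.188.0 vs 137.191.124.0)


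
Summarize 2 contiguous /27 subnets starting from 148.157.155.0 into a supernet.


Original prefix: /27
Number of subnets: 2 = 2^1
New prefix = 27 - 1 = 26
Supernet: 148.157.155.0/26


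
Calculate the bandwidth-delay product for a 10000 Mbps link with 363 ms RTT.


BDP = bandwidth * RTT
= 10000 Mbps * 363 ms
= 10000 * 1e6 * 363 / 1000 bits
= 3630000000 bits
= 453750000 bytes
= 443115.2344 KB
BDP = 3630000000 bits (453750000 bytes)


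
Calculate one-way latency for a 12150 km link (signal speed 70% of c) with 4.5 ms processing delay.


Speed = 0.7 * 3e5 km/s = 210000 km/s
Propagation delay = 12150 / 210000 = 0.0579 s = 57.8571 ms
Processing delay = 4.5 ms
Total one-way latency = 62.3571 ms


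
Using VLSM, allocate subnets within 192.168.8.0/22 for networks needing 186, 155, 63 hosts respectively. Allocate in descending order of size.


186 hosts -> /24 (254 usable): 192.168.8.0/24
155 hosts -> /24 (254 usable): 192.168.9.0/24
63 hosts -> /25 (126 usable): 192.168.10.0/25
Allocation: 192.168.8.0/24 (186 hosts, 254 usable); 192.168.9.0/24 (155 hosts, 254 usable); 192.168.10.0/25 (63 hosts, 126 usable)


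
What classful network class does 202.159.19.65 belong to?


First octet: 202
Binary: 11001010
110xxxxx -> Class C (192-223)
Class C, default mask 255.255.255.0 (/24)


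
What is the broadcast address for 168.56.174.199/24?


Network: 168.56.174.0/24
Host bits = 8
Set all host bits to 1:
Broadcast: 168.56.174.255


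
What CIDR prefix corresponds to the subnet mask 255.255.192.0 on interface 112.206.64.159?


Binary: 11111111.11111111.11000000.00000000
Count leading 1s
Prefix: /18


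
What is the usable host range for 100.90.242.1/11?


Network: 100.64.0.0
Broadcast: 100.95.255.255
First usable = network + 1
Last usable = broadcast - 1
Range: 100.64.0.1 to 100.95.255.254


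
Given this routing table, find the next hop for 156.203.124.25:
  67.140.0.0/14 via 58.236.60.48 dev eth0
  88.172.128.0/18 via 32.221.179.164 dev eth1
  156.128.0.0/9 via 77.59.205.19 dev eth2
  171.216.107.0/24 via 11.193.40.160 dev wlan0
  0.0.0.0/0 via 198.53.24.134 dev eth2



Longest prefix match for 156.203.124.25:
  /14 67.140.0.0: no
  /18 88.172.128.0: no
  /9 156.128.0.0: MATCH
  /24 171.216.107.0: no
  /0 0.0.0.0: MATCH
Selected: next-hop 77.59.205.19 via eth2 (matched /9)


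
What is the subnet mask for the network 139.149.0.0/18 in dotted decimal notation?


/18 means 18 network bits, 14 host bits
Binary: 11111111111111111100000000000000
Mask: 255.255.192.0


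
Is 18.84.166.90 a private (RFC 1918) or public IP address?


RFC 1918 private ranges:
  10.0.0.0/8 (10.0.0.0 - 10.255.255.255)
  172.16.0.0/12 (172.16.0.0 - 172.31.255.255)
  192.168.0.0/16 (192.168.0.0 - 192.168.255.255)
Public (not in any RFC 1918 range)


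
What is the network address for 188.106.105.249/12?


IP:   10111100.01101010.01101001.11111001
Mask: 11111111.11110000.00000000.00000000
AND operation:
Net:  10111100.01100000.00000000.00000000
Network: 188.96.0.0/12


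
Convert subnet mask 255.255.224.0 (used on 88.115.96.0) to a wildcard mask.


Subnet mask: 255.255.224.0
Wildcard = 255.255.255.255 - subnet mask
255 - 255 = 0
255 - 255 = 0
255 - 224 = 31
255 - 0 = 255
Wildcard: 0.0.31.255


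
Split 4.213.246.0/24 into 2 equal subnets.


New prefix = 24 + 1 = 25
Each subnet has 128 addresses
  4.213.246.0/25
  4.213.246.128/25
Subnets: 4.213.246.0/25, 4.213.246.128/25


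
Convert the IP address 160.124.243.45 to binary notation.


160 = 10100000
124 = 01111100
243 = 11110011
45 = 00101101
Binary: 10100000.01111100.11110011.00101101


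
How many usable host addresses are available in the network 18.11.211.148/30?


Host bits = 32 - 30 = 2
Total addresses = 2^2 = 4
Usable = total - 2 (network and broadcast)
Usable hosts: 2


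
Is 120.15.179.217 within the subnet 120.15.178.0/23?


Subnet network: 120.15.178.0
Test IP AND mask: 120.15.178.0
Yes, 120.15.179.217 is in 120.15.178.0/23


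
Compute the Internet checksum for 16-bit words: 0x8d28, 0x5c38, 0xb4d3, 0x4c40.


Sum all words (with carry folding):
+ 0x8d28 = 0x8d28
+ 0x5c38 = 0xe960
+ 0xb4d3 = 0x9e34
+ 0x4c40 = 0xea74
One's complement: ~0xea74
Checksum = 0x158b


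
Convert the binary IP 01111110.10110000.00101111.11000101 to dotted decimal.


01111110 = 126
10110000 = 176
00101111 = 47
11000101 = 197
IP: 126.176.47.197


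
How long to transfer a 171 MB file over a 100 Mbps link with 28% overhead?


Effective throughput = 100 * (1 - 28/100) = 72 Mbps
File size in Mb = 171 * 8 = 1368 Mb
Time = 1368 / 72
Time = 19 seconds


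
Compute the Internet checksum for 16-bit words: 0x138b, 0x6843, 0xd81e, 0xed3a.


Sum all words (with carry folding):
+ 0x138b = 0x138b
+ 0x6843 = 0x7bce
+ 0xd81e = 0x53ed
+ 0xed3a = 0x4128
One's complement: ~0x4128
Checksum = 0xbed7


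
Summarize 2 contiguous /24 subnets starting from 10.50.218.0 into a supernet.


Original prefix: /24
Number of subnets: 2 = 2^1
New prefix = 24 - 1 = 23
Supernet: 10.50.218.0/23


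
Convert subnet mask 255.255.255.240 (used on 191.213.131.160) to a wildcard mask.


Subnet mask: 255.255.255.240
Wildcard = 255.255.255.255 - subnet mask
255 - 255 = 0
255 - 255 = 0
255 - 255 = 0
255 - 240 = 15
Wildcard: 0.0.0.15
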